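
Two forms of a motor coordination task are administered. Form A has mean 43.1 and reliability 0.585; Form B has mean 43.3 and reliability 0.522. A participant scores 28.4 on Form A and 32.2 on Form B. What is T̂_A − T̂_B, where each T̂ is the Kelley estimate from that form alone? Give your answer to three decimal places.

-3.005

T̂_A = 0.585(28.4) + 0.415(43.1) = 34.50050
T̂_B = 0.522(32.2) + 0.478(43.3) = 37.50580
T̂_A − T̂_B = -3.00530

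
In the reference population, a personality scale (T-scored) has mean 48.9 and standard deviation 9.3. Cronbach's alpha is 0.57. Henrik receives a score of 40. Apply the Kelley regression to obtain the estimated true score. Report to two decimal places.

43.83

Weight the observed score by reliability and the mean by (1 − reliability): T̂ = 0.57·40 + 0.43·48.9 = 22.80 + 21.027 = 43.827.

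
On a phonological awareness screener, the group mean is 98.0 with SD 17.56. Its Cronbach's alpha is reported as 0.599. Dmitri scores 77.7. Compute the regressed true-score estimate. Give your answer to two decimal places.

85.84

T̂ = ρX + (1 − ρ)μ
  = 0.599 × 77.7 + 0.401 × 98.0
  = 46.5423 + 39.2980
  = 85.840
  ≈ 85.84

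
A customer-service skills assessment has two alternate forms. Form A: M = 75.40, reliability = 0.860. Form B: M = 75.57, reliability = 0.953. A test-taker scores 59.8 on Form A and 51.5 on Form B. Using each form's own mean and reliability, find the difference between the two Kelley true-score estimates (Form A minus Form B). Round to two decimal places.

T̂_A = 0.860(59.8) + 0.140(75.40) = 61.9840
T̂_B = 0.953(51.5) + 0.047(75.57) = 52.6313
T̂_A − T̂_B = 9.3527

9.35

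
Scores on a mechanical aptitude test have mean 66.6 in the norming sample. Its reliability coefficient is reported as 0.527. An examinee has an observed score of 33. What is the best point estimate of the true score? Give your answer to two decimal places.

T̂ = ρX + (1 − ρ)μ
  = 0.527 × 33 + 0.473 × 66.6
  = 17.391 + 31.5018
  = 48.893
  ≈ 48.89

48.89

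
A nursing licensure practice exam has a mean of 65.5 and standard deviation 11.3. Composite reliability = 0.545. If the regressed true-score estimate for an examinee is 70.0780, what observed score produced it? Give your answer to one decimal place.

73.9

T̂ = ρX + (1 − ρ)μ  ⇒  X = (T̂ − (1 − ρ)μ) / ρ
X = (70.0780 − 0.455 × 65.5) / 0.545 = (70.0780 − 29.8025) / 0.545 = 40.2755 / 0.545 = 73.900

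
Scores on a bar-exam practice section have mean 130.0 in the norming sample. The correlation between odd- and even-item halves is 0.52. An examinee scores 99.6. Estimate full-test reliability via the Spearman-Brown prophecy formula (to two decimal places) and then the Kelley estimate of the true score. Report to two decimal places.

Spearman-Brown: ρ = 2r/(1 + r) = 2(0.52)/(1 + 0.52) = 1.040/1.52 = 0.6842 → 0.68
T̂ = 0.68(99.6) + 0.32(130.0) = 67.728 + 41.600 = 109.328 → 109.33

109.33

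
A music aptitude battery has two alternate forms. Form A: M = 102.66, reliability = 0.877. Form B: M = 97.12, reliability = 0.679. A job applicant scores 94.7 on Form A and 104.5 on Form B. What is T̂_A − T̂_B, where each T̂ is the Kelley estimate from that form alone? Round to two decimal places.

-6.45

T̂_A = 0.877(94.7) + 0.123(102.66) = 95.6791
T̂_B = 0.679(104.5) + 0.321(97.12) = 102.1310
T̂_A − T̂_B = -6.4519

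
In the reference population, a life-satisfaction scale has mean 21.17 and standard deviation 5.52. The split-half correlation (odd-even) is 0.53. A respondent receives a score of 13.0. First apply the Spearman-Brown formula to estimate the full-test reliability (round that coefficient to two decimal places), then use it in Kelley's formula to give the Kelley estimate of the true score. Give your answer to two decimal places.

15.53

Spearman-Brown: ρ = 2r/(1 + r) = 2(0.53)/(1 + 0.53) = 1.060/1.53 = 0.6928 → 0.69
T̂ = 0.69(13.0) + 0.31(21.17) = 8.970 + 6.5627 = 15.533 → 15.53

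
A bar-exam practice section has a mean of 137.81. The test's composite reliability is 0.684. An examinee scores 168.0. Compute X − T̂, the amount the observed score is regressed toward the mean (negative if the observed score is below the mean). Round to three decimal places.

9.540

Regress the observed score toward the mean by the unreliability: T̂ = 0.684·168.0 + 0.316·137.81 = 114.9120 + 43.54796 = 158.45996.
X − T̂ = 168.0 − 158.4600 = 9.5400 → 9.540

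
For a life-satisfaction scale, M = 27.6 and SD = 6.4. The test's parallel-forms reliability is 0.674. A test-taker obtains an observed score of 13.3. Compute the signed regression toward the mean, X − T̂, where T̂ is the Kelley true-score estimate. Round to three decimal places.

-4.662

T̂ = ρX + (1 − ρ)μ
  = 0.674 × 13.3 + 0.326 × 27.6
  = 8.9642 + 8.9976
  = 17.96180
  ≈ 17.9618
X − T̂ = 13.3 − 17.9618 = -4.6618 → -4.662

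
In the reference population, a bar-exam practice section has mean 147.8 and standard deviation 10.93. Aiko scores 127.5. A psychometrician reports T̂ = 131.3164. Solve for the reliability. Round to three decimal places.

0.812

T̂ = ρX + (1 − ρ)μ  ⇒  T̂ − μ = ρ(X − μ)
ρ = (T̂ − μ)/(X − μ) = (131.3164 − 147.8) / (127.5 − 147.8) = -16.4836 / -20.3 = 0.81200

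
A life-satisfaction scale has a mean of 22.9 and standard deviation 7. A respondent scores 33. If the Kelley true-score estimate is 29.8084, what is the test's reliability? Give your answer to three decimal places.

0.684

T̂ = ρX + (1 − ρ)μ  ⇒  T̂ − μ = ρ(X − μ)
ρ = (T̂ − μ)/(X − μ) = (29.8084 − 22.9) / (33 − 22.9) = 6.9084 / 10.1 = 0.68400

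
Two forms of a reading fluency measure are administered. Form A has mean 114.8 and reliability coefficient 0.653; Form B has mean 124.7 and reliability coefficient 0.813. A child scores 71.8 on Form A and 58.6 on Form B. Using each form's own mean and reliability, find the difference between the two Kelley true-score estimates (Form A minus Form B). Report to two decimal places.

T̂_A = 0.653(71.8) + 0.347(114.8) = 86.7210
T̂_B = 0.813(58.6) + 0.187(124.7) = 70.9607
T̂_A − T̂_B = 15.7603

15.76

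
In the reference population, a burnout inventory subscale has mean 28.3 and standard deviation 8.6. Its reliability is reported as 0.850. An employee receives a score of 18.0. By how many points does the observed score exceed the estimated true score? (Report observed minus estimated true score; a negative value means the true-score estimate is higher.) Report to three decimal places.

-1.545

T̂ = 0.850(18.0) + 0.150(28.3) = 15.3000 + 4.2450 = 19.54500 → 19.5450
X − T̂ = 18.0 − 19.5450 = -1.5450 → -1.545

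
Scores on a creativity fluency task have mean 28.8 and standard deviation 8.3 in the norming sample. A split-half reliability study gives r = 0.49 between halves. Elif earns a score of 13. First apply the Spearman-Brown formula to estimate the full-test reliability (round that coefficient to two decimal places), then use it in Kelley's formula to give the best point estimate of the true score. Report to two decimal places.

18.37

Spearman-Brown: ρ = 2r/(1 + r) = 2(0.49)/(1 + 0.49) = 0.980/1.49 = 0.6577 → 0.66
T̂ = ρX + (1 − ρ)μ
  = 0.66 × 13 + 0.34 × 28.8
  = 8.58 + 9.792
  = 18.372
  ≈ 18.37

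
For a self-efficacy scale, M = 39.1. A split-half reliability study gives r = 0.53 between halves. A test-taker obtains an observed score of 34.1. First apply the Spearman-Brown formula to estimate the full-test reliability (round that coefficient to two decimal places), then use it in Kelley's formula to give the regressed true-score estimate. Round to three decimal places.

Spearman-Brown: ρ = 2r/(1 + r) = 2(0.53)/(1 + 0.53) = 1.060/1.53 = 0.6928 → 0.69
Regress the observed score toward the mean by the unreliability: T̂ = 0.69·34.1 + 0.31·39.1 = 23.529 + 12.121 = 35.6500.

35.650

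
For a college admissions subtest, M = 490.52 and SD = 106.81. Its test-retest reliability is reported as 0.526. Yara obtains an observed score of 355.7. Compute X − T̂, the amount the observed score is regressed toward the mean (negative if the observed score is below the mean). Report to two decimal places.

-63.90

T̂ = ρX + (1 − ρ)μ
  = 0.526 × 355.7 + 0.474 × 490.52
  = 187.0982 + 232.50648
  = 419.6047
  ≈ 419.605
X − T̂ = 355.7 − 419.605 = -63.905 → -63.90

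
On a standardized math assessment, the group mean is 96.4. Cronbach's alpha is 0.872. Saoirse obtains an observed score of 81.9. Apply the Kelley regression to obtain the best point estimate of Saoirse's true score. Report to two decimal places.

83.76

Weight the observed score by reliability and the mean by (1 − reliability): T̂ = 0.872·81.9 + 0.128·96.4 = 71.4168 + 12.3392 = 83.756.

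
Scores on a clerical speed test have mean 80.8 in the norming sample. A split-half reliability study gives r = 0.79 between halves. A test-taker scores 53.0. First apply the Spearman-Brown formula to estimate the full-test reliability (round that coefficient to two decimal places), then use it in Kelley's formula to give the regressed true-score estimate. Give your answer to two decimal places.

56.34

Spearman-Brown: ρ = 2r/(1 + r) = 2(0.79)/(1 + 0.79) = 1.580/1.79 = 0.8827 → 0.88
T̂ = 0.88(53.0) + 0.12(80.8) = 46.640 + 9.696 = 56.336 → 56.34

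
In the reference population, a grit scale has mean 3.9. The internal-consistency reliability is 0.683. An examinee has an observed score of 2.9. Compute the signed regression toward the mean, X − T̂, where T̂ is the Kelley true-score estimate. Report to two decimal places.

T̂ = ρX + (1 − ρ)μ
  = 0.683 × 2.9 + 0.317 × 3.9
  = 1.9807 + 1.2363
  = 3.2170
  ≈ 3.217
X − T̂ = 2.9 − 3.217 = -0.317 → -0.32

-0.32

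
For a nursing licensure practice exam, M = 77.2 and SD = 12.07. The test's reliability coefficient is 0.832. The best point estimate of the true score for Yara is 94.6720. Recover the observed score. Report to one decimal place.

T̂ = ρX + (1 − ρ)μ  ⇒  X = (T̂ − (1 − ρ)μ) / ρ
X = (94.6720 − 0.168 × 77.2) / 0.832 = (94.6720 − 12.9696) / 0.832 = 81.7024 / 0.832 = 98.200

98.2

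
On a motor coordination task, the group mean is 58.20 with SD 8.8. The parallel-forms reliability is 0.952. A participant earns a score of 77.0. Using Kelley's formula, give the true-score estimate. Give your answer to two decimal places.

T̂ = ρX + (1 − ρ)μ
  = 0.952 × 77.0 + 0.048 × 58.20
  = 73.3040 + 2.79360
  = 76.098
  ≈ 76.10

76.10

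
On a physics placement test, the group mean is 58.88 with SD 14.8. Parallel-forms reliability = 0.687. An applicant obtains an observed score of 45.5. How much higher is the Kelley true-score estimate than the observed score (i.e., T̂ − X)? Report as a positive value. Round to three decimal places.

Weight the observed score by reliability and the mean by (1 − reliability): T̂ = 0.687·45.5 + 0.313·58.88 = 31.2585 + 18.42944 = 49.68794.
T̂ − X = 49.6879 − 45.5 = 4.1879 → 4.188

4.188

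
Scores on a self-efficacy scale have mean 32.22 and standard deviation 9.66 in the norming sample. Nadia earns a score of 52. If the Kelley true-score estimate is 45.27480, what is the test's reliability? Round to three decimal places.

T̂ = ρX + (1 − ρ)μ  ⇒  T̂ − μ = ρ(X − μ)
ρ = (T̂ − μ)/(X − μ) = (45.27480 − 32.22) / (52 − 32.22) = 13.05480 / 19.78 = 0.66000

0.660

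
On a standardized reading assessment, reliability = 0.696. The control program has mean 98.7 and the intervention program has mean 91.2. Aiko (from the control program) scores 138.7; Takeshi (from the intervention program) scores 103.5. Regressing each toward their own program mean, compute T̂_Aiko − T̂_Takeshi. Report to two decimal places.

26.78

T̂_Aiko = 0.696(138.7) + 0.304(98.7) = 126.5400
T̂_Takeshi = 0.696(103.5) + 0.304(91.2) = 99.7608
Difference = 126.5400 − 99.7608 = 26.7792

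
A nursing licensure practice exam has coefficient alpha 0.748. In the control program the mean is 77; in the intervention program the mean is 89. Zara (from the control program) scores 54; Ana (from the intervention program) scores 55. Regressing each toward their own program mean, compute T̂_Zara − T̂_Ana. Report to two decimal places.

T̂_Zara = 0.748(54) + 0.252(77) = 59.7960
T̂_Ana = 0.748(55) + 0.252(89) = 63.5680
Difference = 59.7960 − 63.5680 = -3.7720

-3.77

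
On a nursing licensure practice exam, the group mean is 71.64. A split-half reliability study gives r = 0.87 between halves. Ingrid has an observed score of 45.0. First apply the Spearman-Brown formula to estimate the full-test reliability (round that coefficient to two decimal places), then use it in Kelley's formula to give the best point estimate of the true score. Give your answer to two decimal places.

Spearman-Brown: ρ = 2r/(1 + r) = 2(0.87)/(1 + 0.87) = 1.740/1.87 = 0.9305 → 0.93
Kelley's formula gives T̂ = 0.93·45.0 + 0.07·71.64 = 41.850 + 5.0148 = 46.865.

46.86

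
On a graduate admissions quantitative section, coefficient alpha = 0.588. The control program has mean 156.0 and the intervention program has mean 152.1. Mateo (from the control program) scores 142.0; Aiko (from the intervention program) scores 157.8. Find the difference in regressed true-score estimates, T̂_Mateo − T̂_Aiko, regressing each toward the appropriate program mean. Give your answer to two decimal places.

-7.68

T̂_Mateo = 0.588(142.0) + 0.412(156.0) = 147.7680
T̂_Aiko = 0.588(157.8) + 0.412(152.1) = 155.4516
Difference = 147.7680 − 155.4516 = -7.6836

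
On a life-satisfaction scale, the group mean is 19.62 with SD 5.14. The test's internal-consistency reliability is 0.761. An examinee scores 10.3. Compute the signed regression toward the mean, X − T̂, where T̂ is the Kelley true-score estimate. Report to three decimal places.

T̂ = 0.761(10.3) + 0.239(19.62) = 7.8383 + 4.68918 = 12.52748 → 12.5275
X − T̂ = 10.3 − 12.5275 = -2.2275 → -2.227

-2.227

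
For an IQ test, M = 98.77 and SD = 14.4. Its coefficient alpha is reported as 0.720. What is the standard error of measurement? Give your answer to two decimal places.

7.62

SEM = SD · √(1 − ρ) = 14.4 × √0.280 = 14.4 × 0.5292 = 7.620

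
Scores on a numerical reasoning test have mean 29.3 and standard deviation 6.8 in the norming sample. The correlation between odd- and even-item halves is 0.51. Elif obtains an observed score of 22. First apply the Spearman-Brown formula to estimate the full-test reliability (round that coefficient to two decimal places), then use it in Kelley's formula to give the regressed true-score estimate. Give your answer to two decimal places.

Spearman-Brown: ρ = 2r/(1 + r) = 2(0.51)/(1 + 0.51) = 1.020/1.51 = 0.6755 → 0.68
Kelley's formula gives T̂ = 0.68·22 + 0.32·29.3 = 14.96 + 9.376 = 24.336.

24.34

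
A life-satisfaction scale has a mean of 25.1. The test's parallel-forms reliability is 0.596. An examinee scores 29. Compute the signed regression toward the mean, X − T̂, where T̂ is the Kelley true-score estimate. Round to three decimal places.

Regress the observed score toward the mean by the unreliability: T̂ = 0.596·29 + 0.404·25.1 = 17.284 + 10.1404 = 27.42440.
X − T̂ = 29 − 27.4244 = 1.5756 → 1.576

1.576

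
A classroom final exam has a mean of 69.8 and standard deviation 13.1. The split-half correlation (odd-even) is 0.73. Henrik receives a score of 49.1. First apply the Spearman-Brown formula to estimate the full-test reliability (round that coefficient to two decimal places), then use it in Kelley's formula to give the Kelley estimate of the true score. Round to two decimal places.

52.41

Spearman-Brown: ρ = 2r/(1 + r) = 2(0.73)/(1 + 0.73) = 1.460/1.73 = 0.8439 → 0.84
T̂ = ρX + (1 − ρ)μ
  = 0.84 × 49.1 + 0.16 × 69.8
  = 41.244 + 11.168
  = 52.412
  ≈ 52.41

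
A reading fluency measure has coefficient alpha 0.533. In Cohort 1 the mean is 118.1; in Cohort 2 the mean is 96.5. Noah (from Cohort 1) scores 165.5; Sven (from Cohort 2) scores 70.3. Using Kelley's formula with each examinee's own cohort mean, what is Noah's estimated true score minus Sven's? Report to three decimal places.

60.829

T̂_Noah = 0.533(165.5) + 0.467(118.1) = 143.36420
T̂_Sven = 0.533(70.3) + 0.467(96.5) = 82.53540
Difference = 143.36420 − 82.53540 = 60.82880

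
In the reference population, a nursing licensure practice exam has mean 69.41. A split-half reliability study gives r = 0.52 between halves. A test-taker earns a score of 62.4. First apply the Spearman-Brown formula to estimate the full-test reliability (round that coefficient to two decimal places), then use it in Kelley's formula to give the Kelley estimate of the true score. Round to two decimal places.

Spearman-Brown: ρ = 2r/(1 + r) = 2(0.52)/(1 + 0.52) = 1.040/1.52 = 0.6842 → 0.68
T̂ = ρX + (1 − ρ)μ
  = 0.68 × 62.4 + 0.32 × 69.41
  = 42.432 + 22.2112
  = 64.643
  ≈ 64.64

64.64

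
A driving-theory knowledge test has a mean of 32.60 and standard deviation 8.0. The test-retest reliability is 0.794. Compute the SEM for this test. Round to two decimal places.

3.63

SEM = SD · √(1 − ρ) = 8.0 × √0.206 = 8.0 × 0.4539 = 3.631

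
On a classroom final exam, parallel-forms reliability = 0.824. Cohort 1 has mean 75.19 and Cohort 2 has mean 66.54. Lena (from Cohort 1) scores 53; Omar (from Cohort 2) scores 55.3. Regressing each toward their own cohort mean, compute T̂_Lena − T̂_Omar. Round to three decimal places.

T̂_Lena = 0.824(53) + 0.176(75.19) = 56.90544
T̂_Omar = 0.824(55.3) + 0.176(66.54) = 57.27824
Difference = 56.90544 − 57.27824 = -0.37280

-0.373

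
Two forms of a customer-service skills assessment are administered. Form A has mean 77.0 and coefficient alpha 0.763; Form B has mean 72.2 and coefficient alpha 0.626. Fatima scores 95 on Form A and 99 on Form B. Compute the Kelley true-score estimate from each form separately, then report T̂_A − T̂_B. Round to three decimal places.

1.757

T̂_A = 0.763(95) + 0.237(77.0) = 90.73400
T̂_B = 0.626(99) + 0.374(72.2) = 88.97680
T̂_A − T̂_B = 1.75720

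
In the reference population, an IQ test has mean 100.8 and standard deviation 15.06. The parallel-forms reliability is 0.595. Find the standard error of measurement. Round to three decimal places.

9.584

SEM = SD · √(1 − ρ) = 15.06 × √0.405 = 15.06 × 0.6364 = 9.5841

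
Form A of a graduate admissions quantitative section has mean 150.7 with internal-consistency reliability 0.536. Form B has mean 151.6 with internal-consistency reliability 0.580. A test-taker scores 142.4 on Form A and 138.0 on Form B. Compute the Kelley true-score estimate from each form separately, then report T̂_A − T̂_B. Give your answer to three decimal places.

T̂_A = 0.536(142.4) + 0.464(150.7) = 146.25120
T̂_B = 0.580(138.0) + 0.420(151.6) = 143.71200
T̂_A − T̂_B = 2.53920

2.539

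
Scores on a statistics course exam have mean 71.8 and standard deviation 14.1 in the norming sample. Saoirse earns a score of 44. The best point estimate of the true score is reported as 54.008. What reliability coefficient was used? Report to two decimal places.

T̂ = ρX + (1 − ρ)μ  ⇒  T̂ − μ = ρ(X − μ)
ρ = (T̂ − μ)/(X − μ) = (54.008 − 71.8) / (44 − 71.8) = -17.792 / -27.8 = 0.6400

0.64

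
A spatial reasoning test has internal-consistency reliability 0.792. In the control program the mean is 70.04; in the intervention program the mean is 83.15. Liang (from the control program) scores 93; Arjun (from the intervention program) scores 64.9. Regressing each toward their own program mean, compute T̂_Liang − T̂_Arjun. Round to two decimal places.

T̂_Liang = 0.792(93) + 0.208(70.04) = 88.2243
T̂_Arjun = 0.792(64.9) + 0.208(83.15) = 68.6960
Difference = 88.2243 − 68.6960 = 19.5283

19.53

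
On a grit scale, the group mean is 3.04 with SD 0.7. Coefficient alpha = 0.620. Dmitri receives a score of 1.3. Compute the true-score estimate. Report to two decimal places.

T̂ = ρX + (1 − ρ)μ
  = 0.620 × 1.3 + 0.380 × 3.04
  = 0.8060 + 1.15520
  = 1.961
  ≈ 1.96

1.96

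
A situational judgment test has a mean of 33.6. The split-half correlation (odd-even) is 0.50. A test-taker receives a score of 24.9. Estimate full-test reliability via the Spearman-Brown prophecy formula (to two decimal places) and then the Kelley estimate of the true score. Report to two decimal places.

27.77

Spearman-Brown: ρ = 2r/(1 + r) = 2(0.50)/(1 + 0.50) = 1.000/1.50 = 0.6667 → 0.67
Kelley's formula gives T̂ = 0.67·24.9 + 0.33·33.6 = 16.683 + 11.088 = 27.771.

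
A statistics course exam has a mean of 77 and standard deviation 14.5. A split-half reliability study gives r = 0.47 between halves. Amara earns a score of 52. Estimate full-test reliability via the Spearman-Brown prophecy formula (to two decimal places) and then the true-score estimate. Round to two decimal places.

Spearman-Brown: ρ = 2r/(1 + r) = 2(0.47)/(1 + 0.47) = 0.940/1.47 = 0.6395 → 0.64
Weight the observed score by reliability and the mean by (1 − reliability): T̂ = 0.64·52 + 0.36·77 = 33.28 + 27.72 = 61.000.

61.00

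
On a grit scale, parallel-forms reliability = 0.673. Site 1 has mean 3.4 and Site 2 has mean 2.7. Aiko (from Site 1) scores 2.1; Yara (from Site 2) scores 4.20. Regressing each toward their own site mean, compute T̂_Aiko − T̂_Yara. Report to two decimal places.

T̂_Aiko = 0.673(2.1) + 0.327(3.4) = 2.5251
T̂_Yara = 0.673(4.20) + 0.327(2.7) = 3.7095
Difference = 2.5251 − 3.7095 = -1.1844

-1.18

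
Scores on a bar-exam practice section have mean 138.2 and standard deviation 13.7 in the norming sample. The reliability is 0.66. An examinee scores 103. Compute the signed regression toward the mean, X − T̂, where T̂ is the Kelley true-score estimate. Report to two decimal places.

-11.97

Kelley's formula gives T̂ = 0.66·103 + 0.34·138.2 = 67.98 + 46.988 = 114.9680.
X − T̂ = 103 − 114.968 = -11.968 → -11.97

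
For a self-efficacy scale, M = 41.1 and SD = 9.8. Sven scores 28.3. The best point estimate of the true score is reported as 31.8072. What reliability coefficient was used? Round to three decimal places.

0.726

T̂ = ρX + (1 − ρ)μ  ⇒  T̂ − μ = ρ(X − μ)
ρ = (T̂ − μ)/(X − μ) = (31.8072 − 41.1) / (28.3 − 41.1) = -9.2928 / -12.8 = 0.72600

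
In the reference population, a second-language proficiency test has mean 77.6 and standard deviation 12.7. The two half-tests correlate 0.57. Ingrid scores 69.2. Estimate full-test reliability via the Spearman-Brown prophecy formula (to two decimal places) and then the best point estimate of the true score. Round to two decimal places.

Spearman-Brown: ρ = 2r/(1 + r) = 2(0.57)/(1 + 0.57) = 1.140/1.57 = 0.7261 → 0.73
T̂ = ρX + (1 − ρ)μ
  = 0.73 × 69.2 + 0.27 × 77.6
  = 50.516 + 20.952
  = 71.468
  ≈ 71.47

71.47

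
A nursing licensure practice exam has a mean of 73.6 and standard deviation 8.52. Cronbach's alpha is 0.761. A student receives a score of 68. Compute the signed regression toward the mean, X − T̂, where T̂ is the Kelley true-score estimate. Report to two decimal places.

-1.34

T̂ = 0.761(68) + 0.239(73.6) = 51.748 + 17.5904 = 69.3384 → 69.338
X − T̂ = 68 − 69.338 = -1.338 → -1.34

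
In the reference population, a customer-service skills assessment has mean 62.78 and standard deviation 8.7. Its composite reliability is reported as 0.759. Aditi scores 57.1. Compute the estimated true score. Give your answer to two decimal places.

T̂ = 0.759(57.1) + 0.241(62.78) = 43.3389 + 15.12998 = 58.469 → 58.47

58.47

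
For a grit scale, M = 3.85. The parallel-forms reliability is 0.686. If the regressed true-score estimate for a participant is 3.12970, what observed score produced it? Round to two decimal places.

T̂ = ρX + (1 − ρ)μ  ⇒  X = (T̂ − (1 − ρ)μ) / ρ
X = (3.12970 − 0.314 × 3.85) / 0.686 = (3.12970 − 1.20890) / 0.686 = 1.92080 / 0.686 = 2.8000

2.80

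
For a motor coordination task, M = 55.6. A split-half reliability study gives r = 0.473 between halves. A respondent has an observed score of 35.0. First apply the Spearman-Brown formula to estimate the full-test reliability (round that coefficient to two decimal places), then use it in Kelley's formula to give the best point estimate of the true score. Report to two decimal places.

Spearman-Brown: ρ = 2r/(1 + r) = 2(0.473)/(1 + 0.473) = 0.9460/1.473 = 0.6422 → 0.64
T̂ = 0.64(35.0) + 0.36(55.6) = 22.400 + 20.016 = 42.416 → 42.42

42.42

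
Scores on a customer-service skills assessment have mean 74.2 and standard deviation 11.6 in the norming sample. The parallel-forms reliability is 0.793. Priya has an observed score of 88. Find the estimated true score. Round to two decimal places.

T̂ = ρX + (1 − ρ)μ
  = 0.793 × 88 + 0.207 × 74.2
  = 69.784 + 15.3594
  = 85.143
  ≈ 85.14

85.14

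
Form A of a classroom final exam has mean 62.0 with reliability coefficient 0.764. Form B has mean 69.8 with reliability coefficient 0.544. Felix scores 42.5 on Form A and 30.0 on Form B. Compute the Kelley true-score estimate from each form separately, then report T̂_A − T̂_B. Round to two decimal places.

-1.05

T̂_A = 0.764(42.5) + 0.236(62.0) = 47.1020
T̂_B = 0.544(30.0) + 0.456(69.8) = 48.1488
T̂_A − T̂_B = -1.0468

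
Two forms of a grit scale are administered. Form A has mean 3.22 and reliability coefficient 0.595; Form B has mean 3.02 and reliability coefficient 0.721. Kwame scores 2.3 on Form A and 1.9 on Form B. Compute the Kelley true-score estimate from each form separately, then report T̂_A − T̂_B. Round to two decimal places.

T̂_A = 0.595(2.3) + 0.405(3.22) = 2.6726
T̂_B = 0.721(1.9) + 0.279(3.02) = 2.2125
T̂_A − T̂_B = 0.4601

0.46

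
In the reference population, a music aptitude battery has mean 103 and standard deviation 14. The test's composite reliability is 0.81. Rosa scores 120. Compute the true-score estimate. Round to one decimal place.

T̂ = ρX + (1 − ρ)μ
  = 0.81 × 120 + 0.19 × 103
  = 97.20 + 19.57
  = 116.77
  ≈ 116.8

116.8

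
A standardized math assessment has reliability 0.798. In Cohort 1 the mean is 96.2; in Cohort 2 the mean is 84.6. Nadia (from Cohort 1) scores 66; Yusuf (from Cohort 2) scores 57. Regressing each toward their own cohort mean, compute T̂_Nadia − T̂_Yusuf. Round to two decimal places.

T̂_Nadia = 0.798(66) + 0.202(96.2) = 72.1004
T̂_Yusuf = 0.798(57) + 0.202(84.6) = 62.5752
Difference = 72.1004 − 62.5752 = 9.5252

9.53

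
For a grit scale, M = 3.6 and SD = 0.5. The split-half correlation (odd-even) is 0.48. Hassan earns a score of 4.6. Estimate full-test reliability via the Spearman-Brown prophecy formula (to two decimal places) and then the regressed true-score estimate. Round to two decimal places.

Spearman-Brown: ρ = 2r/(1 + r) = 2(0.48)/(1 + 0.48) = 0.960/1.48 = 0.6486 → 0.65
Weight the observed score by reliability and the mean by (1 − reliability): T̂ = 0.65·4.6 + 0.35·3.6 = 2.990 + 1.260 = 4.250.

4.25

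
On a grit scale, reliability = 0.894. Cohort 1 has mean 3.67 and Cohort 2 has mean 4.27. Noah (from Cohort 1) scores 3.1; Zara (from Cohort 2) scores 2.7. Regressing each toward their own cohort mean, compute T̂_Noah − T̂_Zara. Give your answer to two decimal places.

0.29

T̂_Noah = 0.894(3.1) + 0.106(3.67) = 3.1604
T̂_Zara = 0.894(2.7) + 0.106(4.27) = 2.8664
Difference = 3.1604 − 2.8664 = 0.2940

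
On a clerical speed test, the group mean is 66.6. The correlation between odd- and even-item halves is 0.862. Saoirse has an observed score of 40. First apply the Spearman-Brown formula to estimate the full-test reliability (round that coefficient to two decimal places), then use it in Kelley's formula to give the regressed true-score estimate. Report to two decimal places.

Spearman-Brown: ρ = 2r/(1 + r) = 2(0.862)/(1 + 0.862) = 1.7240/1.862 = 0.9259 → 0.93
T̂ = ρX + (1 − ρ)μ
  = 0.93 × 40 + 0.07 × 66.6
  = 37.20 + 4.662
  = 41.862
  ≈ 41.86

41.86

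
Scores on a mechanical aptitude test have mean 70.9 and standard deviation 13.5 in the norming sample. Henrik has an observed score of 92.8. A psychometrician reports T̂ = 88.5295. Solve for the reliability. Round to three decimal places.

T̂ = ρX + (1 − ρ)μ  ⇒  T̂ − μ = ρ(X − μ)
ρ = (T̂ − μ)/(X − μ) = (88.5295 − 70.9) / (92.8 − 70.9) = 17.6295 / 21.9 = 0.80500

0.805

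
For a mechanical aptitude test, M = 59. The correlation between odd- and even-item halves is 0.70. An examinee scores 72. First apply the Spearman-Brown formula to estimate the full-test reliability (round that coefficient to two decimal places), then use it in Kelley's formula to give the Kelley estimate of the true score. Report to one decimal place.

69.7

Spearman-Brown: ρ = 2r/(1 + r) = 2(0.70)/(1 + 0.70) = 1.400/1.70 = 0.8235 → 0.82
T̂ = 0.82(72) + 0.18(59) = 59.04 + 10.62 = 69.66 → 69.7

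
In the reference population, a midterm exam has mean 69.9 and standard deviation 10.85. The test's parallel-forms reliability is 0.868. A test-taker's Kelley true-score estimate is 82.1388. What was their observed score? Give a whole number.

T̂ = ρX + (1 − ρ)μ  ⇒  X = (T̂ − (1 − ρ)μ) / ρ
X = (82.1388 − 0.132 × 69.9) / 0.868 = (82.1388 − 9.2268) / 0.868 = 72.9120 / 0.868 = 84.00

84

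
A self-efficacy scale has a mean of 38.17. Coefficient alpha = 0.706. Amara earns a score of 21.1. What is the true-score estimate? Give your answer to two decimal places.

T̂ = ρX + (1 − ρ)μ
  = 0.706 × 21.1 + 0.294 × 38.17
  = 14.8966 + 11.22198
  = 26.119
  ≈ 26.12

26.12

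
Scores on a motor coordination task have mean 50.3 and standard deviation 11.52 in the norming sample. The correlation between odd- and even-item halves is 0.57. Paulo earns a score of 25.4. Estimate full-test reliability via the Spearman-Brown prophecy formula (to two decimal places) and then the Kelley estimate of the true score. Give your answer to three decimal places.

Spearman-Brown: ρ = 2r/(1 + r) = 2(0.57)/(1 + 0.57) = 1.140/1.57 = 0.7261 → 0.73
T̂ = ρX + (1 − ρ)μ
  = 0.73 × 25.4 + 0.27 × 50.3
  = 18.542 + 13.581
  = 32.1230
  ≈ 32.123

32.123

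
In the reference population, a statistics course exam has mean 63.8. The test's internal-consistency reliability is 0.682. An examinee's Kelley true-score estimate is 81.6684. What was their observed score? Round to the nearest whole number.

90

T̂ = ρX + (1 − ρ)μ  ⇒  X = (T̂ − (1 − ρ)μ) / ρ
X = (81.6684 − 0.318 × 63.8) / 0.682 = (81.6684 − 20.2884) / 0.682 = 61.3800 / 0.682 = 90.00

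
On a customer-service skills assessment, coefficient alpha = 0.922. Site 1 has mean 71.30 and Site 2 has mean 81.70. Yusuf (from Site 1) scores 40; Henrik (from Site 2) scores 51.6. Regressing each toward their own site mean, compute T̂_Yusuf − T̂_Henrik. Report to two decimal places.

T̂_Yusuf = 0.922(40) + 0.078(71.30) = 42.4414
T̂_Henrik = 0.922(51.6) + 0.078(81.70) = 53.9478
Difference = 42.4414 − 53.9478 = -11.5064

-11.51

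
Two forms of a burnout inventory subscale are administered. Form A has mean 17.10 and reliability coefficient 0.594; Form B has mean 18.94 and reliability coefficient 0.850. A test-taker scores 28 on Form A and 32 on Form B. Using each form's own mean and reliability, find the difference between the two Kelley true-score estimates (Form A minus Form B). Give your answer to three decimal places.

T̂_A = 0.594(28) + 0.406(17.10) = 23.57460
T̂_B = 0.850(32) + 0.150(18.94) = 30.04100
T̂_A − T̂_B = -6.46640

-6.466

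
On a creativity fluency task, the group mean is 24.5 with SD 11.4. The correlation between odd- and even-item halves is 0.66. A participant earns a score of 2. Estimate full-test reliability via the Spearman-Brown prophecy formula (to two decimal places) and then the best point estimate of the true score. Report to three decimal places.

Spearman-Brown: ρ = 2r/(1 + r) = 2(0.66)/(1 + 0.66) = 1.320/1.66 = 0.7952 → 0.80
T̂ = ρX + (1 − ρ)μ
  = 0.80 × 2 + 0.20 × 24.5
  = 1.60 + 4.900
  = 6.5000
  ≈ 6.500

6.500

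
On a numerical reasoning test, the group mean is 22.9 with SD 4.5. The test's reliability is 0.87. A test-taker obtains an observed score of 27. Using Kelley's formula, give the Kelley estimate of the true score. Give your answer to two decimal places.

26.47

T̂ = ρX + (1 − ρ)μ
  = 0.87 × 27 + 0.13 × 22.9
  = 23.49 + 2.977
  = 26.467
  ≈ 26.47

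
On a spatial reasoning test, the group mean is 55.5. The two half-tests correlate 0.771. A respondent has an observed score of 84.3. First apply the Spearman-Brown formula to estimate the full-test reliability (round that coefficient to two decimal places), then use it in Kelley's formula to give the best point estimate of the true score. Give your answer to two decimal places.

Spearman-Brown: ρ = 2r/(1 + r) = 2(0.771)/(1 + 0.771) = 1.5420/1.771 = 0.8707 → 0.87
T̂ = ρX + (1 − ρ)μ
  = 0.87 × 84.3 + 0.13 × 55.5
  = 73.341 + 7.215
  = 80.556
  ≈ 80.56

80.56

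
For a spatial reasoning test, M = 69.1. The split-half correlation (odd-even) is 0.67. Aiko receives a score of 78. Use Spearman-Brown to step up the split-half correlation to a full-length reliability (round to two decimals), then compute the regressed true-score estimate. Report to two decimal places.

76.22

Spearman-Brown: ρ = 2r/(1 + r) = 2(0.67)/(1 + 0.67) = 1.340/1.67 = 0.8024 → 0.80
T̂ = ρX + (1 − ρ)μ
  = 0.80 × 78 + 0.20 × 69.1
  = 62.40 + 13.820
  = 76.220
  ≈ 76.22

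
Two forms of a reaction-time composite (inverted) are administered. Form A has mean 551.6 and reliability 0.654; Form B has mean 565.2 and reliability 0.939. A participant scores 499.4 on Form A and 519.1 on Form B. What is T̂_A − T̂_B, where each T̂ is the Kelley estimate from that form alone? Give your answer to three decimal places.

T̂_A = 0.654(499.4) + 0.346(551.6) = 517.46120
T̂_B = 0.939(519.1) + 0.061(565.2) = 521.91210
T̂_A − T̂_B = -4.45090

-4.451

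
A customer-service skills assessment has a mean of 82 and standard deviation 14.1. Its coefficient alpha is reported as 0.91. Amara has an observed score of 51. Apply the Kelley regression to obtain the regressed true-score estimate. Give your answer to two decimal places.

T̂ = 0.91(51) + 0.09(82) = 46.41 + 7.38 = 53.790 → 53.79

53.79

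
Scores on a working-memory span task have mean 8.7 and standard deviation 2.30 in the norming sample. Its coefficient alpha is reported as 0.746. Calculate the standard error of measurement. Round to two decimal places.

1.16

SEM = SD · √(1 − ρ) = 2.30 × √0.254 = 2.30 × 0.5040 = 1.159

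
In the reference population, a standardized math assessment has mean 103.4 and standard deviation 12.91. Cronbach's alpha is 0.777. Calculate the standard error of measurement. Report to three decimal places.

SEM = SD · √(1 − ρ) = 12.91 × √0.223 = 12.91 × 0.4722 = 6.0965

6.096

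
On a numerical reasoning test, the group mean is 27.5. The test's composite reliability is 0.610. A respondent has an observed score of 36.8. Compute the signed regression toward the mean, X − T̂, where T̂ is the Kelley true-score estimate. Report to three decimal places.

T̂ = ρX + (1 − ρ)μ
  = 0.610 × 36.8 + 0.390 × 27.5
  = 22.4480 + 10.7250
  = 33.17300
  ≈ 33.1730
X − T̂ = 36.8 − 33.1730 = 3.6270 → 3.627

3.627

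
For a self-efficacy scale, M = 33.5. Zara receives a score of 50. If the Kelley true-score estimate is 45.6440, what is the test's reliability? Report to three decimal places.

T̂ = ρX + (1 − ρ)μ  ⇒  T̂ − μ = ρ(X − μ)
ρ = (T̂ − μ)/(X − μ) = (45.6440 − 33.5) / (50 − 33.5) = 12.1440 / 16.5 = 0.73600

0.736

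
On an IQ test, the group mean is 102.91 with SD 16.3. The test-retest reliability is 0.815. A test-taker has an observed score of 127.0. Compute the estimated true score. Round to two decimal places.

122.54

T̂ = ρX + (1 − ρ)μ
  = 0.815 × 127.0 + 0.185 × 102.91
  = 103.5050 + 19.03835
  = 122.543
  ≈ 122.54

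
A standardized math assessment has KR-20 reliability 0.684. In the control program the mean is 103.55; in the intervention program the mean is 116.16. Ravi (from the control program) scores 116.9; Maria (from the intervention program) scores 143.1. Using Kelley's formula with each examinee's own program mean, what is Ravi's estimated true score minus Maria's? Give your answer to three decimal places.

-21.906

T̂_Ravi = 0.684(116.9) + 0.316(103.55) = 112.68140
T̂_Maria = 0.684(143.1) + 0.316(116.16) = 134.58696
Difference = 112.68140 − 134.58696 = -21.90556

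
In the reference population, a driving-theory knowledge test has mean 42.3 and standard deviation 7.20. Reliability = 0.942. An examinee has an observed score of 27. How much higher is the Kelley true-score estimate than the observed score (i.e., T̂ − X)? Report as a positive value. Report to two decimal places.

Weight the observed score by reliability and the mean by (1 − reliability): T̂ = 0.942·27 + 0.058·42.3 = 25.434 + 2.4534 = 27.8874.
T̂ − X = 27.887 − 27 = 0.887 → 0.89

0.89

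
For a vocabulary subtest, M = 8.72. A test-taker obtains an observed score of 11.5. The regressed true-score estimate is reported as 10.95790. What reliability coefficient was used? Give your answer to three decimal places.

T̂ = ρX + (1 − ρ)μ  ⇒  T̂ − μ = ρ(X − μ)
ρ = (T̂ − μ)/(X − μ) = (10.95790 − 8.72) / (11.5 − 8.72) = 2.23790 / 2.78 = 0.80500

0.805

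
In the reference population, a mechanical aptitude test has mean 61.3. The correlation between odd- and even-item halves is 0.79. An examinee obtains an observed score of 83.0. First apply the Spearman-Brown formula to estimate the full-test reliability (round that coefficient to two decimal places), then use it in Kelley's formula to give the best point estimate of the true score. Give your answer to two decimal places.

Spearman-Brown: ρ = 2r/(1 + r) = 2(0.79)/(1 + 0.79) = 1.580/1.79 = 0.8827 → 0.88
Weight the observed score by reliability and the mean by (1 − reliability): T̂ = 0.88·83.0 + 0.12·61.3 = 73.040 + 7.356 = 80.396.

80.40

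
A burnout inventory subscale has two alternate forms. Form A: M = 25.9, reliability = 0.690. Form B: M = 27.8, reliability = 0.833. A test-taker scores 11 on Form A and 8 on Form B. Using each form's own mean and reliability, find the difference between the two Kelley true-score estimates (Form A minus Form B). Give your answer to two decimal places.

T̂_A = 0.690(11) + 0.310(25.9) = 15.6190
T̂_B = 0.833(8) + 0.167(27.8) = 11.3066
T̂_A − T̂_B = 4.3124

4.31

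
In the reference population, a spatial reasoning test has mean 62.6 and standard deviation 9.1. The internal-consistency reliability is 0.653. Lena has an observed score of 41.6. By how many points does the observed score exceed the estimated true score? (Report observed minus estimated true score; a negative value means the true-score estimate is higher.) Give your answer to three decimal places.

T̂ = 0.653(41.6) + 0.347(62.6) = 27.1648 + 21.7222 = 48.88700 → 48.8870
X − T̂ = 41.6 − 48.8870 = -7.2870 → -7.287

-7.287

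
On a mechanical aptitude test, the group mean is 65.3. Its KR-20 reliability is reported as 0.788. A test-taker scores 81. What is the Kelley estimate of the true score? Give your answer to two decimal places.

77.67

Regress the observed score toward the mean by the unreliability: T̂ = 0.788·81 + 0.212·65.3 = 63.828 + 13.8436 = 77.672.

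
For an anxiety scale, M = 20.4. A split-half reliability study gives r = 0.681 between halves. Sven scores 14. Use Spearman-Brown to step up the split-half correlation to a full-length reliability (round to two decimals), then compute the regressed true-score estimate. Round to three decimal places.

15.216

Spearman-Brown: ρ = 2r/(1 + r) = 2(0.681)/(1 + 0.681) = 1.3620/1.681 = 0.8102 → 0.81
T̂ = ρX + (1 − ρ)μ
  = 0.81 × 14 + 0.19 × 20.4
  = 11.34 + 3.876
  = 15.2160
  ≈ 15.216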